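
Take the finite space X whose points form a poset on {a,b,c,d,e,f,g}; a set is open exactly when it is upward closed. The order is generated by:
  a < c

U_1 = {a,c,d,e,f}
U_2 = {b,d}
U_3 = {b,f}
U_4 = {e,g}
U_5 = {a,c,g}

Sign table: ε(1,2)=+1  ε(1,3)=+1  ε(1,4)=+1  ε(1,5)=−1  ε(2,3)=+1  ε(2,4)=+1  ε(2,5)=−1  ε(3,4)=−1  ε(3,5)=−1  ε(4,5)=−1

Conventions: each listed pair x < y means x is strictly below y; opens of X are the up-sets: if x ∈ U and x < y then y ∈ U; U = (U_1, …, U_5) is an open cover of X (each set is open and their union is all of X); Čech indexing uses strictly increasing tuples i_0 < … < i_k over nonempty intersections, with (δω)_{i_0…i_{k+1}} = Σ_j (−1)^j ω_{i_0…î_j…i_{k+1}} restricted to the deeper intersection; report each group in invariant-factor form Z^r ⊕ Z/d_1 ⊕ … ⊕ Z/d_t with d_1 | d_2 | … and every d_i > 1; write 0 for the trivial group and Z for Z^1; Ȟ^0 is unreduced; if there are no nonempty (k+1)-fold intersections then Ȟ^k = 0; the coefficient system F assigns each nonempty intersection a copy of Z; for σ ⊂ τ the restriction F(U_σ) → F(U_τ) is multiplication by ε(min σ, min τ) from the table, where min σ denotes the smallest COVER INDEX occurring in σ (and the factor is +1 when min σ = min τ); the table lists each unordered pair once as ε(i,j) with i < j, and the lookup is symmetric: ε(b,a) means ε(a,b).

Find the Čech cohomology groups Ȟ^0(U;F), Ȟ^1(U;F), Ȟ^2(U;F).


nerve simplices:
  U12={d} U13={f} U14={e} U15={a,c} U23={b} U45={g}
C dims 5,6; δ0: rk 4, SNF 1^4
degree 0: 5−4−0 = 1 → Ȟ^0 ≅ Z
degree 1: 6−0−4 = 2 → Ȟ^1 ≅ Z^2
degree 2: 0−0−0 = 0 → Ȟ^2 ≅ 0

Ȟ^0(U;F) ≅ Z,  Ȟ^1(U;F) ≅ Z^2,  Ȟ^2(U;F) ≅ 0


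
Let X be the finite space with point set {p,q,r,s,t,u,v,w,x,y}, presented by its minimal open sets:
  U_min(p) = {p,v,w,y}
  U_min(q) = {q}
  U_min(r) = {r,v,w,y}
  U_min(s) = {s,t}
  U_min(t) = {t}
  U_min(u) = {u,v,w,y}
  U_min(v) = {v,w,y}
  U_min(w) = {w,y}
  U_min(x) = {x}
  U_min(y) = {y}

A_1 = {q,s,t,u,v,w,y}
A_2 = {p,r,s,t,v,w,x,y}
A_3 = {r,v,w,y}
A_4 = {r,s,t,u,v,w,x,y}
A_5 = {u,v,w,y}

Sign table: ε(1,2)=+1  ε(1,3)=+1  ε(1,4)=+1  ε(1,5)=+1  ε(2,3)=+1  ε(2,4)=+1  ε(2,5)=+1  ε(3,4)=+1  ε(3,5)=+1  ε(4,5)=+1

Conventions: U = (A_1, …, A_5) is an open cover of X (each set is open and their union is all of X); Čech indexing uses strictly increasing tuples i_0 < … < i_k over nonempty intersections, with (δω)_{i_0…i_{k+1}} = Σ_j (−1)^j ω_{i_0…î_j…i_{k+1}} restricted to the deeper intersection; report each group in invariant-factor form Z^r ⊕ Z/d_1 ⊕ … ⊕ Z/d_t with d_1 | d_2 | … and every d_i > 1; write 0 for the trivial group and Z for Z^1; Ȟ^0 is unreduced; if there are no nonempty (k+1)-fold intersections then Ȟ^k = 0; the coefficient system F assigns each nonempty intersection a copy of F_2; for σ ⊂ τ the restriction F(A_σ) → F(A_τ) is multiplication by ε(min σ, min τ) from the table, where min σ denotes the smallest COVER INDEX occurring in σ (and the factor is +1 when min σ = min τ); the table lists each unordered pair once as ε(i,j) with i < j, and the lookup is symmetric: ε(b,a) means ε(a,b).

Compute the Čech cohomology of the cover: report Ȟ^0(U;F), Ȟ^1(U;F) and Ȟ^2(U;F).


cover nerve:
  A12={s,t,v,w,y} A13={v,w,y} A14={s,t,u,v,w,y} A15={u,v,w,y} A23={r,v,w,y} A24={r,s,t,v,w,x,y} A25={v,w,y} A34={r,v,w,y} A35={v,w,y} A45={u,v,w,y}
  A123={v,w,y} A124={s,t,v,w,y} A125={v,w,y} A134={v,w,y} A135={v,w,y} A145={u,v,w,y} A234={r,v,w,y} A235={v,w,y} A245={v,w,y} A345={v,w,y}
  A1234={v,w,y} A1235={v,w,y} A1245={v,w,y} A1345={v,w,y} A2345={v,w,y}
  A12345={v,w,y}
C dims 5,10,10,5; δ0: rk_F2 4; δ1: rk_F2 6; δ2: rk_F2 4
Ȟ^0: (5−4)−0=1 ⇒ Z/2
Ȟ^1: (10−6)−4=0 ⇒ 0
Ȟ^2: (10−4)−6=0 ⇒ 0

Ȟ^0 ≅ Z/2, Ȟ^1 ≅ 0, Ȟ^2 ≅ 0


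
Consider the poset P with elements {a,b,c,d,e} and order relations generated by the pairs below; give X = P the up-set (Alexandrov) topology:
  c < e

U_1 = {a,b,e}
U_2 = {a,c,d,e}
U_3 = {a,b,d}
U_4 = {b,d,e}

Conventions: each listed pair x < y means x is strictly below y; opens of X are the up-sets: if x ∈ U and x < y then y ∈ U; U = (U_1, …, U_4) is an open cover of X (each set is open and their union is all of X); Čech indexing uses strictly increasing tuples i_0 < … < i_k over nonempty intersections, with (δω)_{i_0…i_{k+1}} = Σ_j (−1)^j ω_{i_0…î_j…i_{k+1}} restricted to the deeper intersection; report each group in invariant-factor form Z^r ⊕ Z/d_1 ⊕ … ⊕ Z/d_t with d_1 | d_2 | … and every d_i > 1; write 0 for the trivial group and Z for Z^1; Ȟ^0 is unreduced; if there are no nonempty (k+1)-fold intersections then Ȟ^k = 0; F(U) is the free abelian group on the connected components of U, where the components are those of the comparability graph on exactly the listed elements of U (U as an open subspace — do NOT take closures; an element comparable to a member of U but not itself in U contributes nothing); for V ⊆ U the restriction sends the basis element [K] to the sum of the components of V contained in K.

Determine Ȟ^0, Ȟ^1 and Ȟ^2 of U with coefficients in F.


intersection data:
  U12={a,e} U13={a,b} U14={b,e} U23={a,d} U24={d,e} U34={b,d}
  U123={a} U124={e} U134={b} U234={d}
components per intersection:
  U1: {a} {b} {e}
  U2: {a} {c,e} {d}
  U3: {a} {b} {d}
  U4: {b} {d} {e}
  U12: {a} {e}
  U13: {a} {b}
  U14: {b} {e}
  U23: {a} {d}
  U24: {d} {e}
  U34: {b} {d}
  U123: {a}
  U124: {e}
  U134: {b}
  U234: {d}
C dims 12,12,4; δ0: rk 8, SNF 1^8; δ1: rk 4, SNF 1^4
Ȟ^0 = (12 − 8) − 0 = 4, so Ȟ^0 ≅ Z^4
Ȟ^1 = (12 − 4) − 8 = 0, so Ȟ^1 ≅ 0
Ȟ^2 = (4 − 0) − 4 = 0, so Ȟ^2 ≅ 0

Ȟ^0(U;F) ≅ Z^4, Ȟ^1(U;F) ≅ 0 and Ȟ^2(U;F) ≅ 0


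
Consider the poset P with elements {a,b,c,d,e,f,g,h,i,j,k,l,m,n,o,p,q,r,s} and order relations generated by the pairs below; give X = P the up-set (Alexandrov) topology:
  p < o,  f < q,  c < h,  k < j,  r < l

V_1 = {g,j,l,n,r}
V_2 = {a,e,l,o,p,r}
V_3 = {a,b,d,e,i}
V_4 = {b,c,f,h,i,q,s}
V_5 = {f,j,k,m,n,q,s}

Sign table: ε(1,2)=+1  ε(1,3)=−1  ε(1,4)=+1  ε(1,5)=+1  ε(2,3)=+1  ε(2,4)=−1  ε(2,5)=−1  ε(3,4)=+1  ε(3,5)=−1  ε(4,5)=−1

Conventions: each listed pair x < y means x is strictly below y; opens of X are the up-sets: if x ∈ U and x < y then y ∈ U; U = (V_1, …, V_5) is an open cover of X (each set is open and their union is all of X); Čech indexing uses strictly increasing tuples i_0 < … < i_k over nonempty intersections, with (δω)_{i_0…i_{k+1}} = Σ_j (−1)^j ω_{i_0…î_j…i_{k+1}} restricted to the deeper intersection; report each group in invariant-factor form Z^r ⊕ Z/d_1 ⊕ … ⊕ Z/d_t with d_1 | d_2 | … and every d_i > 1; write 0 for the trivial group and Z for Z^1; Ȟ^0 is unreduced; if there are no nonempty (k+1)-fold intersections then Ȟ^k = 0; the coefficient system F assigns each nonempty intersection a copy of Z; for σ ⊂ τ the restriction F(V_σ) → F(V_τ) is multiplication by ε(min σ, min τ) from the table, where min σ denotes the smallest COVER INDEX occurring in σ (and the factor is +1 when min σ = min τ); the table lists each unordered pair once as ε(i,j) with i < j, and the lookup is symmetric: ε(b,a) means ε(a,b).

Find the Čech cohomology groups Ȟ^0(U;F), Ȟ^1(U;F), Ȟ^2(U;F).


Ȟ^0 = 0, Ȟ^1 = Z/2 and Ȟ^2 = 0

nonempty overlaps:
  V12={l,r} V15={j,n} V23={a,e} V34={b,i} V45={f,q,s}
C dims 5,5; δ0: rk 5, SNF 1^4·2
degree 0: 5−5−0 = 0 → Ȟ^0 ≅ 0
degree 1: 5−0−5 = 0 plus torsion [2] → Ȟ^1 ≅ Z/2
degree 2: 0−0−0 = 0 → Ȟ^2 ≅ 0


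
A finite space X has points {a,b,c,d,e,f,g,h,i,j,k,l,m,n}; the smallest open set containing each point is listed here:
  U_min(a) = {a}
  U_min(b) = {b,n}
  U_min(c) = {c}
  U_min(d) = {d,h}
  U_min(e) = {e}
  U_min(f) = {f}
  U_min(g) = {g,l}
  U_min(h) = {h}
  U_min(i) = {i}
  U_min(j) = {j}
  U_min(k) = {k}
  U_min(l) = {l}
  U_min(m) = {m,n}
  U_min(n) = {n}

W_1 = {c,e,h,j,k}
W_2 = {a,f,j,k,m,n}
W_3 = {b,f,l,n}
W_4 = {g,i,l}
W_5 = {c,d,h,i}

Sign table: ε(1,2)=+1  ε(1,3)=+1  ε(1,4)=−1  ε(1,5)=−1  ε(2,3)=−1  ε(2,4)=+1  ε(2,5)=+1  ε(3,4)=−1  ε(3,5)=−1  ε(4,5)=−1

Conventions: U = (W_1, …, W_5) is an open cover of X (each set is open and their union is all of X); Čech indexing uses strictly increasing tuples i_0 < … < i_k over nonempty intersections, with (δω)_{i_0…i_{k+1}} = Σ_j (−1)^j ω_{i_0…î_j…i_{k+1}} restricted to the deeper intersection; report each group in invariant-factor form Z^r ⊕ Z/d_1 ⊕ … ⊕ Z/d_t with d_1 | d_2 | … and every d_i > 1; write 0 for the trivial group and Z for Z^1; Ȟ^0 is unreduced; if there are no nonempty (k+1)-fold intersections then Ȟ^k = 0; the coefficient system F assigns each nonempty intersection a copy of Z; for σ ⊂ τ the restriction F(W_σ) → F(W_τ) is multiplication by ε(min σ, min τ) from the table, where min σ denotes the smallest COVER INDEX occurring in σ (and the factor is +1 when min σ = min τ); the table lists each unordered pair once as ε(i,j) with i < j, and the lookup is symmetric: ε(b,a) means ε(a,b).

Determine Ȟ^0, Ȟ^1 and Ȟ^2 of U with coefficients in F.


Ȟ^0 = Z; Ȟ^1 = Z; Ȟ^2 = 0

nerve simplices:
  W12={j,k} W15={c,h} W23={f,n} W34={l} W45={i}
C dims 5,5; δ0: rk 4, SNF 1^4
degree 0: 5−4−0 = 1 → Ȟ^0 ≅ Z
degree 1: 5−0−4 = 1 → Ȟ^1 ≅ Z
degree 2: 0−0−0 = 0 → Ȟ^2 ≅ 0


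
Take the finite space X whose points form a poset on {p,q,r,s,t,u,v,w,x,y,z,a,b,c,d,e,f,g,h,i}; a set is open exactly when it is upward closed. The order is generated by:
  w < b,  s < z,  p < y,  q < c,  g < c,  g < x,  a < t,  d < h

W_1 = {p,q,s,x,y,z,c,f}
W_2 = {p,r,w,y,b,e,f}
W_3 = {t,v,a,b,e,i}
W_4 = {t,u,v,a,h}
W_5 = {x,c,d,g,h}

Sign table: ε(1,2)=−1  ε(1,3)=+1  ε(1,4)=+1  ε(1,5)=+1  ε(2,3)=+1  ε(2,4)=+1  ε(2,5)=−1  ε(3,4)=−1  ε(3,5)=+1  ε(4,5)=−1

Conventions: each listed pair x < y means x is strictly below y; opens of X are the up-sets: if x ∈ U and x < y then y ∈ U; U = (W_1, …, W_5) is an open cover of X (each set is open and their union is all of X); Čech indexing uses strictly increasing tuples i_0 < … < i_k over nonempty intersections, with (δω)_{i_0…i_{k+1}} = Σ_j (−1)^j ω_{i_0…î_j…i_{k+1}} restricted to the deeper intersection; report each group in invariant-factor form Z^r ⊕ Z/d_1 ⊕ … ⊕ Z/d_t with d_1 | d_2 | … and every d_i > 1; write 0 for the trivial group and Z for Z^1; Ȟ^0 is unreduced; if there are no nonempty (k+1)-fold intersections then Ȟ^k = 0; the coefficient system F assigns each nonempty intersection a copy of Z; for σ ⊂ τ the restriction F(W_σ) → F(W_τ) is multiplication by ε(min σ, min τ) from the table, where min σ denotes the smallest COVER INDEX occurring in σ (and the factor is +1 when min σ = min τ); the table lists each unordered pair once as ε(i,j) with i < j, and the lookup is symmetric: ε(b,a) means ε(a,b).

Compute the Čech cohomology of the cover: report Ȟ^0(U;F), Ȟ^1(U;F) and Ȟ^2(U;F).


Ȟ^0 = 0; Ȟ^1 = Z/2; Ȟ^2 = 0

nonempty overlaps:
  W12={p,y,f} W15={x,c} W23={b,e} W34={t,v,a} W45={h}
C dims 5,5; δ0: rk 5, SNF 1^4·2
degree 0: 5−5−0 = 0 → Ȟ^0 ≅ 0
degree 1: 5−0−5 = 0 plus torsion [2] → Ȟ^1 ≅ Z/2
degree 2: 0−0−0 = 0 → Ȟ^2 ≅ 0


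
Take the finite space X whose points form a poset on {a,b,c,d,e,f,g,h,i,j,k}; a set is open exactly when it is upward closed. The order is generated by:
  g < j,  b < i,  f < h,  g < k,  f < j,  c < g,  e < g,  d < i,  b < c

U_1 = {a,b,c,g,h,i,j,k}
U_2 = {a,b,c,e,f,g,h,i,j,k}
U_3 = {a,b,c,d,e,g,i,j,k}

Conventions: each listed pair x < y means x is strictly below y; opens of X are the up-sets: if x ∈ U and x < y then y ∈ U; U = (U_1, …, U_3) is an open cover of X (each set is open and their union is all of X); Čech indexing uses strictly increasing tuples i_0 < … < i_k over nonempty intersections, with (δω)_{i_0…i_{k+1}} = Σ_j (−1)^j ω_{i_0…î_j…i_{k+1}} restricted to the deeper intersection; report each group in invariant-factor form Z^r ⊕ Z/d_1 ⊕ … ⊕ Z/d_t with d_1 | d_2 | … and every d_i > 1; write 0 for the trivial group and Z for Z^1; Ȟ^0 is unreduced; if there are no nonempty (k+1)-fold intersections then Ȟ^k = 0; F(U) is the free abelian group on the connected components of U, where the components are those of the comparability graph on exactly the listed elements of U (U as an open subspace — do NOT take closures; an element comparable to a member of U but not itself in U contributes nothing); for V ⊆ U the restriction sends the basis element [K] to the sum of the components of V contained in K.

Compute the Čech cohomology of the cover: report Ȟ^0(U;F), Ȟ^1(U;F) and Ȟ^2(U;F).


Ȟ^0(U;F) ≅ Z^2; Ȟ^1(U;F) ≅ 0; Ȟ^2(U;F) ≅ 0

nonempty intersections:
  U12={a,b,c,g,h,i,j,k} U13={a,b,c,g,i,j,k} U23={a,b,c,e,g,i,j,k}
  U123={a,b,c,g,i,j,k}
components per intersection:
  U1: {a} {b,c,g,i,j,k} {h}
  U2: {a} {b,c,e,f,g,h,i,j,k}
  U3: {a} {b,c,d,e,g,i,j,k}
  U12: {a} {b,c,g,i,j,k} {h}
  U13: {a} {b,c,g,i,j,k}
  U23: {a} {b,c,e,g,i,j,k}
  U123: {a} {b,c,g,i,j,k}
C dims 7,7,2; δ0: rk 5, SNF 1^5; δ1: rk 2, SNF 1^2
Ȟ^0: (7−5)−0=2 ⇒ Z^2
Ȟ^1: (7−2)−5=0 ⇒ 0
Ȟ^2: (2−0)−2=0 ⇒ 0


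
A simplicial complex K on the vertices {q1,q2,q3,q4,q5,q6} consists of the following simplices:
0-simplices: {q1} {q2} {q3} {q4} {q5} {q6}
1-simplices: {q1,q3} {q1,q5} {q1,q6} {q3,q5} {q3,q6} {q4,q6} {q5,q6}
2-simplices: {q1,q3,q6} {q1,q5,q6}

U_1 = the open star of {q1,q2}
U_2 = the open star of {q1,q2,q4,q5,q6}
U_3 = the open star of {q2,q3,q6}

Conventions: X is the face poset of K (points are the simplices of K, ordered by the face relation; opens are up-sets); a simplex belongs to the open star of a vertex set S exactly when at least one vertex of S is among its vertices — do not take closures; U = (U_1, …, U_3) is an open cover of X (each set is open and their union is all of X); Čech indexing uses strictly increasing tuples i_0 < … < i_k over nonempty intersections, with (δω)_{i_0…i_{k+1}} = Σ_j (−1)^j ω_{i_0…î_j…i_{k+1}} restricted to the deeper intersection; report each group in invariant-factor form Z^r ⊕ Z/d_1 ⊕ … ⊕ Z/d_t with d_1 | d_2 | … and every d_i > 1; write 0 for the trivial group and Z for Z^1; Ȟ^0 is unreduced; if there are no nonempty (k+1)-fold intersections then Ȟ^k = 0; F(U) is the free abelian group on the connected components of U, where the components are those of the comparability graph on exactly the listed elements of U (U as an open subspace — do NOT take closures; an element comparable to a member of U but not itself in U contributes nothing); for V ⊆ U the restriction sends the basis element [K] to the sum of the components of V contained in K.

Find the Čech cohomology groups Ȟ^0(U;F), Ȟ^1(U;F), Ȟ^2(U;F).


intersection data:
  U1={{q1},{q2},{q1,q3},{q1,q5},{q1,q6},{q1,q3,q6},{q1,q5,q6}} U2={{q1},{q2},{q4},{q5},{q6},{q1,q3},{q1,q5},{q1,q6},{q3,q5},{q3,q6},{q4,q6},{q5,q6},{q1,q3,q6},{q1,q5,q6}} U3={{q2},{q3},{q6},{q1,q3},{q1,q6},{q3,q5},{q3,q6},{q4,q6},{q5,q6},{q1,q3,q6},{q1,q5,q6}}
  U12={{q1},{q2},{q1,q3},{q1,q5},{q1,q6},{q1,q3,q6},{q1,q5,q6}} U13={{q2},{q1,q3},{q1,q6},{q1,q3,q6},{q1,q5,q6}} U23={{q2},{q6},{q1,q3},{q1,q6},{q3,q5},{q3,q6},{q4,q6},{q5,q6},{q1,q3,q6},{q1,q5,q6}}
  U123={{q2},{q1,q3},{q1,q6},{q1,q3,q6},{q1,q5,q6}}
components per intersection:
  U1: {{q1},{q1,q3},{q1,q5},{q1,q6},{q1,q3,q6},{q1,q5,q6}} {{q2}}
  U2: {{q1},{q4},{q5},{q6},{q1,q3},{q1,q5},{q1,q6},{q3,q5},{q3,q6},{q4,q6},{q5,q6},{q1,q3,q6},{q1,q5,q6}} {{q2}}
  U3: {{q2}} {{q3},{q6},{q1,q3},{q1,q6},{q3,q5},{q3,q6},{q4,q6},{q5,q6},{q1,q3,q6},{q1,q5,q6}}
  U12: {{q1},{q1,q3},{q1,q5},{q1,q6},{q1,q3,q6},{q1,q5,q6}} {{q2}}
  U13: {{q2}} {{q1,q3},{q1,q6},{q1,q3,q6},{q1,q5,q6}}
  U23: {{q2}} {{q6},{q1,q3},{q1,q6},{q3,q6},{q4,q6},{q5,q6},{q1,q3,q6},{q1,q5,q6}} {{q3,q5}}
  U123: {{q2}} {{q1,q3},{q1,q6},{q1,q3,q6},{q1,q5,q6}}
C dims 6,7,2; δ0: rk 4, SNF 1^4; δ1: rk 2, SNF 1^2
Ȟ^0 = (6 − 4) − 0 = 2, so Ȟ^0 ≅ Z^2
Ȟ^1 = (7 − 2) − 4 = 1, so Ȟ^1 ≅ Z
Ȟ^2 = (2 − 0) − 2 = 0, so Ȟ^2 ≅ 0

Ȟ^0 ≅ Z^2; Ȟ^1 ≅ Z; Ȟ^2 ≅ 0


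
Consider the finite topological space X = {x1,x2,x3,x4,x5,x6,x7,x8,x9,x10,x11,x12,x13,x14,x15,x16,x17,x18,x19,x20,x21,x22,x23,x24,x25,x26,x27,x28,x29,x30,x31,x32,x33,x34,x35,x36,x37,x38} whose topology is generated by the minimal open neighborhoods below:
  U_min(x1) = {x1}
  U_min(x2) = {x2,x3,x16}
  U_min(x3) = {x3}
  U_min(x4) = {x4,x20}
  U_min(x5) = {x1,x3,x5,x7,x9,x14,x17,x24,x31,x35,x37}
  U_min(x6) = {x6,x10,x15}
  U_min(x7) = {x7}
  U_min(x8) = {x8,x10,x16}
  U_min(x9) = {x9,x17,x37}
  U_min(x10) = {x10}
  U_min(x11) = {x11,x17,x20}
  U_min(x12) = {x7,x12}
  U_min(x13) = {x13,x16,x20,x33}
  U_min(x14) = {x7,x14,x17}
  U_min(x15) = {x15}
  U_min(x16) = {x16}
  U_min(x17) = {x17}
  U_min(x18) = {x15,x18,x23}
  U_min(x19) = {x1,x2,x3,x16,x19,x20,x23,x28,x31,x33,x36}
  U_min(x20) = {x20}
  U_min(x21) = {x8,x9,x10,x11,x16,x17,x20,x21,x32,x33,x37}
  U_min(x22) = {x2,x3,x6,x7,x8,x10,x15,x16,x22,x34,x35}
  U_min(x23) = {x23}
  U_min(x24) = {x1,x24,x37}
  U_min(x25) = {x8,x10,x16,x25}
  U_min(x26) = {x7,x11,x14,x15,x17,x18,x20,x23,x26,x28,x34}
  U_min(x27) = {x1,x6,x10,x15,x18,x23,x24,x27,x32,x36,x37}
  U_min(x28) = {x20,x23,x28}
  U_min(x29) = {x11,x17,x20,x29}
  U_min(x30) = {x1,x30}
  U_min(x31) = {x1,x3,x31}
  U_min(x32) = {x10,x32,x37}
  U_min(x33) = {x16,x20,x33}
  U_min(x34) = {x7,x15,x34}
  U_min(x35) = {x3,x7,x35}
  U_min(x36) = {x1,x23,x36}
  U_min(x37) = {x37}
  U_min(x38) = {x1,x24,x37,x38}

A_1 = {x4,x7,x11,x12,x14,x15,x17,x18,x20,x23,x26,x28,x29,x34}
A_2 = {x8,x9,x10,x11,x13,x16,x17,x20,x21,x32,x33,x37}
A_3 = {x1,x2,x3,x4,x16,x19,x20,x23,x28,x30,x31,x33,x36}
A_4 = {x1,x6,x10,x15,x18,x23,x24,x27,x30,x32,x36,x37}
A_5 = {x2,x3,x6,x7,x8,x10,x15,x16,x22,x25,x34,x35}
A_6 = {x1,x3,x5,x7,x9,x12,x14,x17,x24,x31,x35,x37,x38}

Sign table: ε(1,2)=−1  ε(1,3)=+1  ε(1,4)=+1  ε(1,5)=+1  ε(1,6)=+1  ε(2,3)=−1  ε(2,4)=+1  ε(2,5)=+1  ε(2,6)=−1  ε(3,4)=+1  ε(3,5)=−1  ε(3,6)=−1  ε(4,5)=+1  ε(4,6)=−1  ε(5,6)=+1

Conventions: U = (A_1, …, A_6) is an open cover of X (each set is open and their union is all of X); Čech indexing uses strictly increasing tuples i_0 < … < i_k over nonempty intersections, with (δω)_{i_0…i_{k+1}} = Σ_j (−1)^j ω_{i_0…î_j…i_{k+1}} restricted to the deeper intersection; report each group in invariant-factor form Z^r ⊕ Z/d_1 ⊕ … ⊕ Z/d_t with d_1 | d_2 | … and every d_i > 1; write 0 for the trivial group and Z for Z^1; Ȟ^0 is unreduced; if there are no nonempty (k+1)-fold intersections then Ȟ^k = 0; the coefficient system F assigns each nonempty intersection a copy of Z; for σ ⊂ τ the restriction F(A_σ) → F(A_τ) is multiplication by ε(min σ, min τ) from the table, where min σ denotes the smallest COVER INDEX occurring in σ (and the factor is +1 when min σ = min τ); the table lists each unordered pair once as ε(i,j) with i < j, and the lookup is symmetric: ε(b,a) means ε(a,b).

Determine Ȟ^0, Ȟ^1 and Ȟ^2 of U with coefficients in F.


nerve simplices:
  A12={x11,x17,x20} A13={x4,x20,x23,x28} A14={x15,x18,x23} A15={x7,x15,x34} A16={x7,x12,x14,x17} A23={x16,x20,x33} A24={x10,x32,x37} A25={x8,x10,x16} A26={x9,x17,x37} A34={x1,x23,x30,x36} A35={x2,x3,x16} A36={x1,x3,x31} A45={x6,x10,x15} A46={x1,x24,x37} A56={x3,x7,x35}
  A123={x20} A126={x17} A134={x23} A145={x15} A156={x7} A235={x16} A245={x10} A246={x37} A346={x1} A356={x3}
C dims 6,15,10; δ0: rk 6, SNF 1^5·2; δ1: rk 9, SNF 1^9
degree 0: 6−6−0 = 0 → Ȟ^0 ≅ 0
degree 1: 15−9−6 = 0 plus torsion [2] → Ȟ^1 ≅ Z/2
degree 2: 10−0−9 = 1 → Ȟ^2 ≅ Z

Ȟ^0 ≅ 0, Ȟ^1 ≅ Z/2 and Ȟ^2 ≅ Z


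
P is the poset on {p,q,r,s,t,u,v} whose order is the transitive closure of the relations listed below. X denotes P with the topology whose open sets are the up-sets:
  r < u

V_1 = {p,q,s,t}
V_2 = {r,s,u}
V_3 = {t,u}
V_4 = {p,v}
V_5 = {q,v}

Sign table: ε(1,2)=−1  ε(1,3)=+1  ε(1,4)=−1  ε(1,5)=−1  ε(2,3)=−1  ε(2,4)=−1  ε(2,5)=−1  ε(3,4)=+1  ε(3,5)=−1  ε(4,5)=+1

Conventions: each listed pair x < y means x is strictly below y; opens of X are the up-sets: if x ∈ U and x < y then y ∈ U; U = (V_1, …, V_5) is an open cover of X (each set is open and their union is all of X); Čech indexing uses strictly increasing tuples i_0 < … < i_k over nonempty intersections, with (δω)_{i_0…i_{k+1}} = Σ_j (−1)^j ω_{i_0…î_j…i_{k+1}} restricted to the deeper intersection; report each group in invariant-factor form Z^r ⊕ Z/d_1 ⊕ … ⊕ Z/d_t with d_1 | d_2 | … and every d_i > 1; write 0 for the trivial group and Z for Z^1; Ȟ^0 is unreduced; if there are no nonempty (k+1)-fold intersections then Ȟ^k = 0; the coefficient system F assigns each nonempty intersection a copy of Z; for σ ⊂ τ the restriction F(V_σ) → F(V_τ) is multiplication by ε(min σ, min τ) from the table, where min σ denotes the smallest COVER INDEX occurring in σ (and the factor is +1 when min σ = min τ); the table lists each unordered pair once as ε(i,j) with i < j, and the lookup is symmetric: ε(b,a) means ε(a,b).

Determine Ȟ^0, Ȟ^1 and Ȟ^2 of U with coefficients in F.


nonempty overlaps:
  V12={s} V13={t} V14={p} V15={q} V23={u} V45={v}
C dims 5,6; δ0: rk 4, SNF 1^4
degree 0: 5−4−0 = 1 → Ȟ^0 ≅ Z
degree 1: 6−0−4 = 2 → Ȟ^1 ≅ Z^2
degree 2: 0−0−0 = 0 → Ȟ^2 ≅ 0

Ȟ^0 ≅ Z; Ȟ^1 ≅ Z^2; Ȟ^2 ≅ 0


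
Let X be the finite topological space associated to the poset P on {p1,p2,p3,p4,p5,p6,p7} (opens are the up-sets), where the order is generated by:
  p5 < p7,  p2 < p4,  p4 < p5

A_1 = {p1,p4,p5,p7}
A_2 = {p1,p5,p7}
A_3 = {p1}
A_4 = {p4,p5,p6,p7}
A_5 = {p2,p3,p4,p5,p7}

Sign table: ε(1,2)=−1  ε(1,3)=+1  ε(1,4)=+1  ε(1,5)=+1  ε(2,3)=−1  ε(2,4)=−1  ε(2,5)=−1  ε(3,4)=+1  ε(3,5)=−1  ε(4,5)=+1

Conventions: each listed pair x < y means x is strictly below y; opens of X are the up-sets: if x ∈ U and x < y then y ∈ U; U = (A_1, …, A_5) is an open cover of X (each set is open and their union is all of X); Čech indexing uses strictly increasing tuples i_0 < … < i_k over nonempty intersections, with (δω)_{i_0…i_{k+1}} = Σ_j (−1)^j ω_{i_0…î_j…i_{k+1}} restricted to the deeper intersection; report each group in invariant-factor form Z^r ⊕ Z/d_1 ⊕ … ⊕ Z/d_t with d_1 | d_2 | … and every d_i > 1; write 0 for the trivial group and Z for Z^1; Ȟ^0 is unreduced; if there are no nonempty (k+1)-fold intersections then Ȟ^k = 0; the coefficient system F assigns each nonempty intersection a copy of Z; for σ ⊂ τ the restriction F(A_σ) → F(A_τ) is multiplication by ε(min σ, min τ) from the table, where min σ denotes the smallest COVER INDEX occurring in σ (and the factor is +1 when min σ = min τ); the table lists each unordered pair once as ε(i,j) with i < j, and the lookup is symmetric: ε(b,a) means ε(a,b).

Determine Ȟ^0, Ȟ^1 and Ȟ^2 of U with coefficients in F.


Ȟ^0 ≅ Z, Ȟ^1 ≅ 0 and Ȟ^2 ≅ 0

nonempty intersections:
  A12={p1,p5,p7} A13={p1} A14={p4,p5,p7} A15={p4,p5,p7} A23={p1} A24={p5,p7} A25={p5,p7} A45={p4,p5,p7}
  A123={p1} A124={p5,p7} A125={p5,p7} A145={p4,p5,p7} A245={p5,p7}
  A1245={p5,p7}
C dims 5,8,5,1; δ0: rk 4, SNF 1^4; δ1: rk 4, SNF 1^4; δ2: rk 1, SNF 1^1
Ȟ^0: (5−4)−0=1 ⇒ Z
Ȟ^1: (8−4)−4=0 ⇒ 0
Ȟ^2: (5−1)−4=0 ⇒ 0


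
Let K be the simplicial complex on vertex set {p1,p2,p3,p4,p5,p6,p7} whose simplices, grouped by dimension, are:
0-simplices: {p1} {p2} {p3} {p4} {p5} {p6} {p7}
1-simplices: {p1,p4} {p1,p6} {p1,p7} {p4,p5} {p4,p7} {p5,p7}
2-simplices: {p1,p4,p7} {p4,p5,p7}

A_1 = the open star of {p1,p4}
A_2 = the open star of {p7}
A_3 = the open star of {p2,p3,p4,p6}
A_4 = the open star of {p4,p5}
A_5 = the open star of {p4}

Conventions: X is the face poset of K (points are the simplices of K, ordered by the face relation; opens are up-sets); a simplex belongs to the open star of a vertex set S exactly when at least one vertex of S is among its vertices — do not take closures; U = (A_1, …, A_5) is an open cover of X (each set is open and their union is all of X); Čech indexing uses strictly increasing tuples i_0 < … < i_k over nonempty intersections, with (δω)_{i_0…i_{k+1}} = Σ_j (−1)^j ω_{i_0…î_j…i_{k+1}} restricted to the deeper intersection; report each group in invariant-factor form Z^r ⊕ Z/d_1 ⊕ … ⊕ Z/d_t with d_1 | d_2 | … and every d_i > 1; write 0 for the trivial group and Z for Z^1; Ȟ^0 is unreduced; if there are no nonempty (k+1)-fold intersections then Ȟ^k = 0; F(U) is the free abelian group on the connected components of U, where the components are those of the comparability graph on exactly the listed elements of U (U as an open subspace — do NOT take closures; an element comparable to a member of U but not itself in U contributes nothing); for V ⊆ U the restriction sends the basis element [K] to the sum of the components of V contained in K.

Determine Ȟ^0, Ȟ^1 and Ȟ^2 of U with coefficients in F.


Ȟ^0 = Z^3,  Ȟ^1 = 0,  Ȟ^2 = 0

nonempty overlaps:
  A1={{p1},{p4},{p1,p4},{p1,p6},{p1,p7},{p4,p5},{p4,p7},{p1,p4,p7},{p4,p5,p7}} A2={{p7},{p1,p7},{p4,p7},{p5,p7},{p1,p4,p7},{p4,p5,p7}} A3={{p2},{p3},{p4},{p6},{p1,p4},{p1,p6},{p4,p5},{p4,p7},{p1,p4,p7},{p4,p5,p7}} A4={{p4},{p5},{p1,p4},{p4,p5},{p4,p7},{p5,p7},{p1,p4,p7},{p4,p5,p7}} A5={{p4},{p1,p4},{p4,p5},{p4,p7},{p1,p4,p7},{p4,p5,p7}}
  A12={{p1,p7},{p4,p7},{p1,p4,p7},{p4,p5,p7}} A13={{p4},{p1,p4},{p1,p6},{p4,p5},{p4,p7},{p1,p4,p7},{p4,p5,p7}} A14={{p4},{p1,p4},{p4,p5},{p4,p7},{p1,p4,p7},{p4,p5,p7}} A15={{p4},{p1,p4},{p4,p5},{p4,p7},{p1,p4,p7},{p4,p5,p7}} A23={{p4,p7},{p1,p4,p7},{p4,p5,p7}} A24={{p4,p7},{p5,p7},{p1,p4,p7},{p4,p5,p7}} A25={{p4,p7},{p1,p4,p7},{p4,p5,p7}} A34={{p4},{p1,p4},{p4,p5},{p4,p7},{p1,p4,p7},{p4,p5,p7}} A35={{p4},{p1,p4},{p4,p5},{p4,p7},{p1,p4,p7},{p4,p5,p7}} A45={{p4},{p1,p4},{p4,p5},{p4,p7},{p1,p4,p7},{p4,p5,p7}}
  A123={{p4,p7},{p1,p4,p7},{p4,p5,p7}} A124={{p4,p7},{p1,p4,p7},{p4,p5,p7}} A125={{p4,p7},{p1,p4,p7},{p4,p5,p7}} A134={{p4},{p1,p4},{p4,p5},{p4,p7},{p1,p4,p7},{p4,p5,p7}} A135={{p4},{p1,p4},{p4,p5},{p4,p7},{p1,p4,p7},{p4,p5,p7}} A145={{p4},{p1,p4},{p4,p5},{p4,p7},{p1,p4,p7},{p4,p5,p7}} A234={{p4,p7},{p1,p4,p7},{p4,p5,p7}} A235={{p4,p7},{p1,p4,p7},{p4,p5,p7}} A245={{p4,p7},{p1,p4,p7},{p4,p5,p7}} A345={{p4},{p1,p4},{p4,p5},{p4,p7},{p1,p4,p7},{p4,p5,p7}}
  A1234={{p4,p7},{p1,p4,p7},{p4,p5,p7}} A1235={{p4,p7},{p1,p4,p7},{p4,p5,p7}} A1245={{p4,p7},{p1,p4,p7},{p4,p5,p7}} A1345={{p4},{p1,p4},{p4,p5},{p4,p7},{p1,p4,p7},{p4,p5,p7}} A2345={{p4,p7},{p1,p4,p7},{p4,p5,p7}}
  A12345={{p4,p7},{p1,p4,p7},{p4,p5,p7}}
components per intersection:
  A1: {{p1},{p4},{p1,p4},{p1,p6},{p1,p7},{p4,p5},{p4,p7},{p1,p4,p7},{p4,p5,p7}}
  A2: {{p7},{p1,p7},{p4,p7},{p5,p7},{p1,p4,p7},{p4,p5,p7}}
  A3: {{p2}} {{p3}} {{p4},{p1,p4},{p4,p5},{p4,p7},{p1,p4,p7},{p4,p5,p7}} {{p6},{p1,p6}}
  A4: {{p4},{p5},{p1,p4},{p4,p5},{p4,p7},{p5,p7},{p1,p4,p7},{p4,p5,p7}}
  A5: {{p4},{p1,p4},{p4,p5},{p4,p7},{p1,p4,p7},{p4,p5,p7}}
  A12: {{p1,p7},{p4,p7},{p1,p4,p7},{p4,p5,p7}}
  A13: {{p4},{p1,p4},{p4,p5},{p4,p7},{p1,p4,p7},{p4,p5,p7}} {{p1,p6}}
  A14: {{p4},{p1,p4},{p4,p5},{p4,p7},{p1,p4,p7},{p4,p5,p7}}
  A15: {{p4},{p1,p4},{p4,p5},{p4,p7},{p1,p4,p7},{p4,p5,p7}}
  A23: {{p4,p7},{p1,p4,p7},{p4,p5,p7}}
  A24: {{p4,p7},{p5,p7},{p1,p4,p7},{p4,p5,p7}}
  A25: {{p4,p7},{p1,p4,p7},{p4,p5,p7}}
  A34: {{p4},{p1,p4},{p4,p5},{p4,p7},{p1,p4,p7},{p4,p5,p7}}
  A35: {{p4},{p1,p4},{p4,p5},{p4,p7},{p1,p4,p7},{p4,p5,p7}}
  A45: {{p4},{p1,p4},{p4,p5},{p4,p7},{p1,p4,p7},{p4,p5,p7}}
  A123: {{p4,p7},{p1,p4,p7},{p4,p5,p7}}
  A124: {{p4,p7},{p1,p4,p7},{p4,p5,p7}}
  A125: {{p4,p7},{p1,p4,p7},{p4,p5,p7}}
  A134: {{p4},{p1,p4},{p4,p5},{p4,p7},{p1,p4,p7},{p4,p5,p7}}
  A135: {{p4},{p1,p4},{p4,p5},{p4,p7},{p1,p4,p7},{p4,p5,p7}}
  A145: {{p4},{p1,p4},{p4,p5},{p4,p7},{p1,p4,p7},{p4,p5,p7}}
  A234: {{p4,p7},{p1,p4,p7},{p4,p5,p7}}
  A235: {{p4,p7},{p1,p4,p7},{p4,p5,p7}}
  A245: {{p4,p7},{p1,p4,p7},{p4,p5,p7}}
  A345: {{p4},{p1,p4},{p4,p5},{p4,p7},{p1,p4,p7},{p4,p5,p7}}
  A1234: {{p4,p7},{p1,p4,p7},{p4,p5,p7}}
  A1235: {{p4,p7},{p1,p4,p7},{p4,p5,p7}}
  A1245: {{p4,p7},{p1,p4,p7},{p4,p5,p7}}
  A1345: {{p4},{p1,p4},{p4,p5},{p4,p7},{p1,p4,p7},{p4,p5,p7}}
  A2345: {{p4,p7},{p1,p4,p7},{p4,p5,p7}}
  A12345: {{p4,p7},{p1,p4,p7},{p4,p5,p7}}
C dims 8,11,10,5; δ0: rk 5, SNF 1^5; δ1: rk 6, SNF 1^6; δ2: rk 4, SNF 1^4
degree 0: 8−5−0 = 3 → Ȟ^0 ≅ Z^3
degree 1: 11−6−5 = 0 → Ȟ^1 ≅ 0
degree 2: 10−4−6 = 0 → Ȟ^2 ≅ 0


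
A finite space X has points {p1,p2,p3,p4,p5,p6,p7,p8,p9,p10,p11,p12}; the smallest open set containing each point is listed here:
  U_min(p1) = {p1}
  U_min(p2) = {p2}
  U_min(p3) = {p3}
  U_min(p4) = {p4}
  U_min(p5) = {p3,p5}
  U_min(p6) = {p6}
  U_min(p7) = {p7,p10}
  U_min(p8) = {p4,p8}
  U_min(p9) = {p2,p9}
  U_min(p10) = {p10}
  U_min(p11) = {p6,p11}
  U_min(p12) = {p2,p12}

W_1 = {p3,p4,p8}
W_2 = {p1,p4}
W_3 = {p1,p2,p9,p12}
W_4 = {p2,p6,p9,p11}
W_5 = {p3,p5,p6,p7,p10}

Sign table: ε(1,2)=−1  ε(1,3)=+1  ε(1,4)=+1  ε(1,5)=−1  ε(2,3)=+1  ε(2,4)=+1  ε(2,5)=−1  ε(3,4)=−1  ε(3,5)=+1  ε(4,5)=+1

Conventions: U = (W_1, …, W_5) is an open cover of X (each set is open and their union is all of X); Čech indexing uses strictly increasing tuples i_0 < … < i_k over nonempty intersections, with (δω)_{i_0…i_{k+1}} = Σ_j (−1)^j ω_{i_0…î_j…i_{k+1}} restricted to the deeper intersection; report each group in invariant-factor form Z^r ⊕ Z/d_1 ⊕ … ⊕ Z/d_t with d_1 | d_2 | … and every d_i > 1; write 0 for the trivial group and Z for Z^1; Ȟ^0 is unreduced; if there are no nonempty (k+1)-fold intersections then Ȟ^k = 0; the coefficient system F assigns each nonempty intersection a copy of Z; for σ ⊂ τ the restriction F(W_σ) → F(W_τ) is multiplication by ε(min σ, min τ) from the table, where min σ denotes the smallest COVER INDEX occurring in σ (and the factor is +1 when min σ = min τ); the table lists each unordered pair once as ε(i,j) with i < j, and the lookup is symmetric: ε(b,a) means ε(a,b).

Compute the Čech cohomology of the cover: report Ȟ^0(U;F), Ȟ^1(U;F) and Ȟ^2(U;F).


Ȟ^0(U;F) ≅ 0; Ȟ^1(U;F) ≅ Z/2; Ȟ^2(U;F) ≅ 0

nerve of the cover:
  W12={p4} W15={p3} W23={p1} W34={p2,p9} W45={p6}
C dims 5,5; δ0: rk 5, SNF 1^4·2
Ȟ^0 = (5 − 5) − 0 = 0, so Ȟ^0 ≅ 0
Ȟ^1 = (5 − 0) − 5 = 0 plus torsion [2], so Ȟ^1 ≅ Z/2
Ȟ^2 = (0 − 0) − 0 = 0, so Ȟ^2 ≅ 0


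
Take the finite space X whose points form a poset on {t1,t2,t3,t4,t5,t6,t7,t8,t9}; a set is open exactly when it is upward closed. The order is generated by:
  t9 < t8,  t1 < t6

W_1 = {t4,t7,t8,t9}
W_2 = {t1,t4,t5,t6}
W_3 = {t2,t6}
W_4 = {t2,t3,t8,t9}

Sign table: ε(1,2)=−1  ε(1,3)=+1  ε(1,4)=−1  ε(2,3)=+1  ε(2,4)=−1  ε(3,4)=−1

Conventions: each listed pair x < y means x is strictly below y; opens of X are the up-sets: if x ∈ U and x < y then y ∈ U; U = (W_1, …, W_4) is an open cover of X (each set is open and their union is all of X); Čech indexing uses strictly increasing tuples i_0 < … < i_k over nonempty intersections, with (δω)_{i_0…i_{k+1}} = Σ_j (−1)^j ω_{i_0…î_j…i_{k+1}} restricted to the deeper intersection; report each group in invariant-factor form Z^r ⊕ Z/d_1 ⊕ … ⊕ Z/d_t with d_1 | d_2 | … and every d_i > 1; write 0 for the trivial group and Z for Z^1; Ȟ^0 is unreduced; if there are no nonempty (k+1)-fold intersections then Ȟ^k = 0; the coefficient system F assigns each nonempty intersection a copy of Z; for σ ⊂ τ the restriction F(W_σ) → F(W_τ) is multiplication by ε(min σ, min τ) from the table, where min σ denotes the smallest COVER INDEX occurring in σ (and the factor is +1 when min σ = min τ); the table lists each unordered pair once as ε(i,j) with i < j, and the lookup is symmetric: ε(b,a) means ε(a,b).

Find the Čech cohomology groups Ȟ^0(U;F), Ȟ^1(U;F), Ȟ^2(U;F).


Ȟ^0(U;F) ≅ 0; Ȟ^1(U;F) ≅ Z/2; Ȟ^2(U;F) ≅ 0

nerve simplices:
  W12={t4} W14={t8,t9} W23={t6} W34={t2}
C dims 4,4; δ0: rk 4, SNF 1^3·2
degree 0: 4−4−0 = 0 → Ȟ^0 ≅ 0
degree 1: 4−0−4 = 0 plus torsion [2] → Ȟ^1 ≅ Z/2
degree 2: 0−0−0 = 0 → Ȟ^2 ≅ 0


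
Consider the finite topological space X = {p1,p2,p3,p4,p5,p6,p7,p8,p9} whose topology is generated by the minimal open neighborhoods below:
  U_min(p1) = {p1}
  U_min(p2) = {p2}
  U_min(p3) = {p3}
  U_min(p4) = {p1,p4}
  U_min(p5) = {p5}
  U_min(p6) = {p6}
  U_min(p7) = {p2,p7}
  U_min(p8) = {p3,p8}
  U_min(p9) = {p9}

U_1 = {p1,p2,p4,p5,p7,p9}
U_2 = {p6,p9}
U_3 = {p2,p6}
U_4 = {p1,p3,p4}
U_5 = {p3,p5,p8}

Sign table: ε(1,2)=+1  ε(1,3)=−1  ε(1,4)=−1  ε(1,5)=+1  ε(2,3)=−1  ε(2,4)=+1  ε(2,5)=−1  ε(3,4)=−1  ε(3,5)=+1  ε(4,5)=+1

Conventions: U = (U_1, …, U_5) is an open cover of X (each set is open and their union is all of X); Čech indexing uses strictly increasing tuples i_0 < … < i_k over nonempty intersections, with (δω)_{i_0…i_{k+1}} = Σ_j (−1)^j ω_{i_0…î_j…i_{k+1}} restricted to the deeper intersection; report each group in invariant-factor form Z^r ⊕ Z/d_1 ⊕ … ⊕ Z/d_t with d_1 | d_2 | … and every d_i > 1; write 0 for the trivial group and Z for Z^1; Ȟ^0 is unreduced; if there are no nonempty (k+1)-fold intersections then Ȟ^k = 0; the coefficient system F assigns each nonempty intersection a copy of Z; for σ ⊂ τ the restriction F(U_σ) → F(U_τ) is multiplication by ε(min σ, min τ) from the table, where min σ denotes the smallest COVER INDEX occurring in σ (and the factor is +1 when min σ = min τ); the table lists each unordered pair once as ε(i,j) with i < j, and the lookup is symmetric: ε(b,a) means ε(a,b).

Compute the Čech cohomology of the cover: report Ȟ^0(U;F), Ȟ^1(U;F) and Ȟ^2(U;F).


nonempty intersections:
  U12={p9} U13={p2} U14={p1,p4} U15={p5} U23={p6} U45={p3}
C dims 5,6; δ0: rk 5, SNF 1^4·2
Ȟ^0: (5−5)−0=0 ⇒ 0
Ȟ^1: (6−0)−5=1 plus torsion [2] ⇒ Z ⊕ Z/2
Ȟ^2: (0−0)−0=0 ⇒ 0

Ȟ^0 ≅ 0; Ȟ^1 ≅ Z ⊕ Z/2; Ȟ^2 ≅ 0


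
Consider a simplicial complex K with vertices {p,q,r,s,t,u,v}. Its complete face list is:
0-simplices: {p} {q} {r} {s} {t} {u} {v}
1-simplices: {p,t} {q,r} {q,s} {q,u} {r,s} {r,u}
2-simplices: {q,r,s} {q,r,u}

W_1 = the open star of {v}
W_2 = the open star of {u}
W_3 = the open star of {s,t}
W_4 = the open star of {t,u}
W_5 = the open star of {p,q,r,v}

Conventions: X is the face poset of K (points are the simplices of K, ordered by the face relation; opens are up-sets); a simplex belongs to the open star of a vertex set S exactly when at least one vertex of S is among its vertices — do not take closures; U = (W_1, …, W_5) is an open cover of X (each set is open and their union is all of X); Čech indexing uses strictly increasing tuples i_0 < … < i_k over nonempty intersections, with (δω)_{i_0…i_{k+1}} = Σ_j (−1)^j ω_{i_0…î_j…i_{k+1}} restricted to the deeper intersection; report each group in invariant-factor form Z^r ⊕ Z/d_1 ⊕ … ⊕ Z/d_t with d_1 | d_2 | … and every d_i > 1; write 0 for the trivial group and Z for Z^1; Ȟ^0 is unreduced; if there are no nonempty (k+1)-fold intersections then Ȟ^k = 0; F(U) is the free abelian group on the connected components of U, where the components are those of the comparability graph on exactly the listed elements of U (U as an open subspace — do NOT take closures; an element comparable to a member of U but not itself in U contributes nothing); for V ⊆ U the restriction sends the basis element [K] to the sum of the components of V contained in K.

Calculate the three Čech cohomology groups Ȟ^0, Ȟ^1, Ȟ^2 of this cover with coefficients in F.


Ȟ^0 = Z^3, Ȟ^1 = 0 and Ȟ^2 = 0

nonempty overlaps:
  W1={{v}} W2={{u},{q,u},{r,u},{q,r,u}} W3={{s},{t},{p,t},{q,s},{r,s},{q,r,s}} W4={{t},{u},{p,t},{q,u},{r,u},{q,r,u}} W5={{p},{q},{r},{v},{p,t},{q,r},{q,s},{q,u},{r,s},{r,u},{q,r,s},{q,r,u}}
  W15={{v}} W24={{u},{q,u},{r,u},{q,r,u}} W25={{q,u},{r,u},{q,r,u}} W34={{t},{p,t}} W35={{p,t},{q,s},{r,s},{q,r,s}} W45={{p,t},{q,u},{r,u},{q,r,u}}
  W245={{q,u},{r,u},{q,r,u}} W345={{p,t}}
components per intersection:
  W1: {{v}}
  W2: {{u},{q,u},{r,u},{q,r,u}}
  W3: {{s},{q,s},{r,s},{q,r,s}} {{t},{p,t}}
  W4: {{t},{p,t}} {{u},{q,u},{r,u},{q,r,u}}
  W5: {{p},{p,t}} {{q},{r},{q,r},{q,s},{q,u},{r,s},{r,u},{q,r,s},{q,r,u}} {{v}}
  W15: {{v}}
  W24: {{u},{q,u},{r,u},{q,r,u}}
  W25: {{q,u},{r,u},{q,r,u}}
  W34: {{t},{p,t}}
  W35: {{p,t}} {{q,s},{r,s},{q,r,s}}
  W45: {{p,t}} {{q,u},{r,u},{q,r,u}}
  W245: {{q,u},{r,u},{q,r,u}}
  W345: {{p,t}}
C dims 9,8,2; δ0: rk 6, SNF 1^6; δ1: rk 2, SNF 1^2
degree 0: 9−6−0 = 3 → Ȟ^0 ≅ Z^3
degree 1: 8−2−6 = 0 → Ȟ^1 ≅ 0
degree 2: 2−0−2 = 0 → Ȟ^2 ≅ 0


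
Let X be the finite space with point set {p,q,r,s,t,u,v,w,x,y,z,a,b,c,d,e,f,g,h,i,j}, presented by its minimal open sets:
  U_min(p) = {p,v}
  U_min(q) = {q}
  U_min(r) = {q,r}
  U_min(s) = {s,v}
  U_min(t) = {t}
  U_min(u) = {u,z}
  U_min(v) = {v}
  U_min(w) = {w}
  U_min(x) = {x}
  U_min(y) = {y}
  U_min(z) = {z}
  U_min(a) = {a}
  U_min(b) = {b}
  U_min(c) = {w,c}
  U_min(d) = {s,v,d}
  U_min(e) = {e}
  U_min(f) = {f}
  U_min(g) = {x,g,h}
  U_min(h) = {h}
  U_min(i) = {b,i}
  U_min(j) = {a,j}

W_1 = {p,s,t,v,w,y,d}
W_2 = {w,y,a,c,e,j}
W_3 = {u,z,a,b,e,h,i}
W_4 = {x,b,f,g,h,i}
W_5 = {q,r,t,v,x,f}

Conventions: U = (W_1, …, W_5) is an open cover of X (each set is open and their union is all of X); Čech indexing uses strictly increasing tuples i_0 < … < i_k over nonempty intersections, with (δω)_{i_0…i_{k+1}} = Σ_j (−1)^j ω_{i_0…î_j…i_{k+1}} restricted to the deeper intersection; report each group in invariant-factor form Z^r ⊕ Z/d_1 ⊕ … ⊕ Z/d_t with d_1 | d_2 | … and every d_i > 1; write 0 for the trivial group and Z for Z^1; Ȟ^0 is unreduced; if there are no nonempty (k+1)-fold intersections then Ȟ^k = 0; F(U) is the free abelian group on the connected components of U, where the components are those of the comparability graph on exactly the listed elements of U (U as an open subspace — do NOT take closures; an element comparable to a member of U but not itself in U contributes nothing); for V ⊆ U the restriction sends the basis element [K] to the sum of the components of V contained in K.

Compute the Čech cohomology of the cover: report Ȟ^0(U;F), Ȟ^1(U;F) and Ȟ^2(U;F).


nonempty intersections:
  W12={w,y} W15={t,v} W23={a,e} W34={b,h,i} W45={x,f}
components per intersection:
  W1: {p,s,v,d} {t} {w} {y}
  W2: {w,c} {y} {a,j} {e}
  W3: {u,z} {a} {b,i} {e} {h}
  W4: {x,g,h} {b,i} {f}
  W5: {q,r} {t} {v} {x} {f}
  W12: {w} {y}
  W15: {t} {v}
  W23: {a} {e}
  W34: {b,i} {h}
  W45: {x} {f}
C dims 21,10; δ0: rk 10, SNF 1^10
Ȟ^0: (21−10)−0=11 ⇒ Z^11
Ȟ^1: (10−0)−10=0 ⇒ 0
Ȟ^2: (0−0)−0=0 ⇒ 0

Ȟ^0 = Z^11, Ȟ^1 = 0 and Ȟ^2 = 0


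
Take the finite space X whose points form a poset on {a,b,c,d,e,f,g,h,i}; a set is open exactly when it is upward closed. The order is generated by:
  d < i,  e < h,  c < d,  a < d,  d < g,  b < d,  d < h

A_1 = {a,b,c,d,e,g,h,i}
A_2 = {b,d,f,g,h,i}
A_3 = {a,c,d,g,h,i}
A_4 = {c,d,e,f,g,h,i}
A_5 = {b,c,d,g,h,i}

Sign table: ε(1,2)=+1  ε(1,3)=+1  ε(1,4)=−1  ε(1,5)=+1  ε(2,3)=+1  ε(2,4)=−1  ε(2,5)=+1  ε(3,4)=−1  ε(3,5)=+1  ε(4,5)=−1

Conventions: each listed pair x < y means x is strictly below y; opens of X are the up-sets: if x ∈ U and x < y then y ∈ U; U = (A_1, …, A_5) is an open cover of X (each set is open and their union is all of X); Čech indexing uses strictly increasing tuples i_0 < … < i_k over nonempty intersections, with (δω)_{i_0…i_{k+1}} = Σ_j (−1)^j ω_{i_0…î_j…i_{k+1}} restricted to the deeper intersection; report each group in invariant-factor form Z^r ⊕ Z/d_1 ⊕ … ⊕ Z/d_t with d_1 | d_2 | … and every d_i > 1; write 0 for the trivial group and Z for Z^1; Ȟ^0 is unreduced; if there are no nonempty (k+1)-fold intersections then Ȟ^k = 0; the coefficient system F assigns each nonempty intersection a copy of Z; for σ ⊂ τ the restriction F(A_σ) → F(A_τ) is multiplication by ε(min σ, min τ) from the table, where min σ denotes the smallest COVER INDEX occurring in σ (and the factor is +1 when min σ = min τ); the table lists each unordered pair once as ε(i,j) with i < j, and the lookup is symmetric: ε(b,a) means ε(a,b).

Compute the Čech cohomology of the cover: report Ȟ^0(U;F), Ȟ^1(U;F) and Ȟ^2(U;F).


intersection data:
  A12={b,d,g,h,i} A13={a,c,d,g,h,i} A14={c,d,e,g,h,i} A15={b,c,d,g,h,i} A23={d,g,h,i} A24={d,f,g,h,i} A25={b,d,g,h,i} A34={c,d,g,h,i} A35={c,d,g,h,i} A45={c,d,g,h,i}
  A123={d,g,h,i} A124={d,g,h,i} A125={b,d,g,h,i} A134={c,d,g,h,i} A135={c,d,g,h,i} A145={c,d,g,h,i} A234={d,g,h,i} A235={d,g,h,i} A245={d,g,h,i} A345={c,d,g,h,i}
  A1234={d,g,h,i} A1235={d,g,h,i} A1245={d,g,h,i} A1345={c,d,g,h,i} A2345={d,g,h,i}
  A12345={d,g,h,i}
C dims 5,10,10,5; δ0: rk 4, SNF 1^4; δ1: rk 6, SNF 1^6; δ2: rk 4, SNF 1^4
Ȟ^0 = (5 − 4) − 0 = 1, so Ȟ^0 ≅ Z
Ȟ^1 = (10 − 6) − 4 = 0, so Ȟ^1 ≅ 0
Ȟ^2 = (10 − 4) − 6 = 0, so Ȟ^2 ≅ 0

Ȟ^0 = Z, Ȟ^1 = 0, Ȟ^2 = 0
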